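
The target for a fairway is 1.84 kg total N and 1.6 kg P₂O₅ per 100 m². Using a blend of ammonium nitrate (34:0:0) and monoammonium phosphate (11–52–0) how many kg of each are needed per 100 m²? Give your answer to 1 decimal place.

Per-100 m² balance (a = ammonium nitrate, b = monoammonium phosphate):
N: 0.34·a + 0.11·b = 1.84
P₂O₅: 0·a + 0.52·b = 1.6
Solving simultaneously: a = 4.41629, b = 3.07692.

4.4 kg ammonium nitrate, 3.1 kg monoammonium phosphate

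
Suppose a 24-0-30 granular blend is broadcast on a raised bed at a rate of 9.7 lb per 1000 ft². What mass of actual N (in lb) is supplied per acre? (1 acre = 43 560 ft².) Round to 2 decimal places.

nitrogen per 1000 ft² = 9.7 × 24% = 2.328 lb.
Convert to per acre: 2.328 × 43.56 = 101.408 lb.

101.41 lb N per acre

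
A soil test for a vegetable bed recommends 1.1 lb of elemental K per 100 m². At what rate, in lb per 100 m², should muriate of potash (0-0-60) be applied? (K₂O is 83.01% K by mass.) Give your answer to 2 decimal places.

As K₂O: 1.1 / 0.8301 = 1.32514 lb per 100 m².
Product per 100 m² = 1.32514 / 60% = 2.20857 lb.

2.21 lb of product per hundred sq m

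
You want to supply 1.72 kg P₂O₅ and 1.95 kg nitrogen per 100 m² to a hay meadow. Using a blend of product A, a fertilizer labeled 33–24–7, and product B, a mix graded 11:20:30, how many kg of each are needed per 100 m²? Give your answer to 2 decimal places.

Per-100 m² balance (a = product A, b = product B):
P₂O₅: 0.24·a + 0.2·b = 1.72
N: 0.33·a + 0.11·b = 1.95
Eliminate a: (row1) − 0.24/0.33·(row2) → 0.12·b = 0.301818, so b = 2.51515.
Back-substitute: a = (1.72 − 0.2·2.51515) / 0.24 = 5.07071.

5.07 kg product A, 2.52 kg product B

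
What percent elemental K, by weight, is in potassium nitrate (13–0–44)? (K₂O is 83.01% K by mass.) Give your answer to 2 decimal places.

36.52% K

%K = 44 × 0.8301 = 36.5244%.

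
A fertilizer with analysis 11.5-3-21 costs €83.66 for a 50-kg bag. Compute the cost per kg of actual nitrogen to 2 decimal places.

€14.55 per kg N

N in bag = 50 × 11.5% = 5.75 kg.
Cost per kg N = €83.66 / 5.75 = €14.5496.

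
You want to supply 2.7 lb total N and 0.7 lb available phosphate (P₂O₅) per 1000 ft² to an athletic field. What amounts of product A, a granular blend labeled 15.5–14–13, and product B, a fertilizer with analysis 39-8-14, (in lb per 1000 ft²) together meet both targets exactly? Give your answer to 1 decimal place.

1.4 lb product A, 6.4 lb product B

With a, b = lb per 1000 ft² of product A and product B:
N: 0.155·a + 0.39·b = 2.7
P₂O₅: 0.14·a + 0.08·b = 0.7
From row1: a = (2.7 − 0.39·b) / 0.155.
Into row2: 0.14·(2.7 − 0.39·b)/0.155 + 0.08·b = 0.7 → b = 6.38626, a = 1.35071.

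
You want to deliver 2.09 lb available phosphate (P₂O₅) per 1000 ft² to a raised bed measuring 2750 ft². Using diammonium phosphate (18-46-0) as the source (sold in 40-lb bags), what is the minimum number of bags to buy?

Product per 1000 ft² = 2.09 / 46% = 4.54348 lb.
Total product = 4.54348 × 2750 / 1000 = 12.4946 lb.
Bags = ⌈12.4946 / 40⌉ = 1.

1 bags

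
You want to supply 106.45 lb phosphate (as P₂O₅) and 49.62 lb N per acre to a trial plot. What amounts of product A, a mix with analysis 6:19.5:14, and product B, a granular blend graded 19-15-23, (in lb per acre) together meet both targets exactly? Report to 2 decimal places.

455.70 lb product A, 117.25 lb product B

Per-acre balance (a = product A, b = product B):
P₂O₅: 0.195·a + 0.15·b = 106.45
N: 0.06·a + 0.19·b = 49.62
Solving simultaneously: a = 455.704, b = 117.251.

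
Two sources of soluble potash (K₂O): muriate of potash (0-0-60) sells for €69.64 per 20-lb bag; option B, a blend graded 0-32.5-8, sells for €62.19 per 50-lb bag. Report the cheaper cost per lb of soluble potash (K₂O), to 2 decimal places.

muriate of potash: K₂O per bag = 20 × 60% = 12 lb; cost = 69.64 / 12 = €5.8033/lb K₂O.
option B: K₂O per bag = 50 × 8% = 4 lb; cost = 62.19 / 4 = €15.5475/lb K₂O.
muriate of potash is cheaper.

€5.80 per lb K₂O (muriate of potash)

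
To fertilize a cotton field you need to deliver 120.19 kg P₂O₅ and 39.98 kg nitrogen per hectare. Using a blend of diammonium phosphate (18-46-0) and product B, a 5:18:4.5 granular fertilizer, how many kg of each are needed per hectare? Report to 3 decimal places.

126.266 kg diammonium phosphate, 345.043 kg product B

Per-hectare balance (a = diammonium phosphate, b = product B):
P₂O₅: 0.46·a + 0.18·b = 120.19
N: 0.18·a + 0.05·b = 39.98
Eliminate a: (row1) − 0.46/0.18·(row2) → 0.0522222·b = 18.0189, so b = 345.0426.
Back-substitute: a = (120.19 − 0.18·345.0426) / 0.46 = 126.26596.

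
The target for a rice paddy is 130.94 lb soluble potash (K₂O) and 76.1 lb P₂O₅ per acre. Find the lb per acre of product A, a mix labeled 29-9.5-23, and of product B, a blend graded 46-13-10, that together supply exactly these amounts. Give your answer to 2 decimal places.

461.38 lb product A, 248.22 lb product B

Let a = lb of product A, b = lb of product B (per acre).
K₂O: 0.23·a + 0.1·b = 130.94
P₂O₅: 0.095·a + 0.13·b = 76.1
From row1: a = (130.94 − 0.1·b) / 0.23.
Into row2: 0.095·(130.94 − 0.1·b)/0.23 + 0.13·b = 76.1 → b = 248.221, a = 461.382.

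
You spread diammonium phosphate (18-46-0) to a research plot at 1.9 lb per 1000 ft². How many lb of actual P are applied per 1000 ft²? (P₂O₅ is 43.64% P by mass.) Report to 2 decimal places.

P₂O₅ per 1000 ft² = 1.9 × 46% = 0.874 lb.
Elemental P = 0.874 × 0.4364 = 0.381414 lb per 1000 ft².

0.38 lb P per thousand sq ft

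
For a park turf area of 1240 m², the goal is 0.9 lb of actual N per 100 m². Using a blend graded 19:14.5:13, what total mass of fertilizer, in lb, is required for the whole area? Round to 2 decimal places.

58.74 lb

Product per 100 m² = 0.9 / 19% = 4.73684 lb.
Total product = 4.73684 × 1240 / 100 = 58.7368 lb.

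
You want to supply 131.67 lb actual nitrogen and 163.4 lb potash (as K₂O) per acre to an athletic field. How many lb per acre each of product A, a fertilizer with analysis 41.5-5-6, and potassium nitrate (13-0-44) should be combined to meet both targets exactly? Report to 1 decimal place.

209.9 lb product A, 342.7 lb potassium nitrate

With a, b = lb per acre of product A and potassium nitrate:
N: 0.415·a + 0.13·b = 131.67
K₂O: 0.06·a + 0.44·b = 163.4
Eliminate b: (row1) − 0.13/0.44·(row2) → 0.397273·a = 83.3927, so a = 209.913.
Then b = (163.4 − 0.06·209.913) / 0.44 = 342.739.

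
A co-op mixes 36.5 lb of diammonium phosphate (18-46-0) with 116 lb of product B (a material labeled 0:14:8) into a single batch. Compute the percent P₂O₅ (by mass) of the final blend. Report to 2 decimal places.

21.66% P₂O₅

Total mass = 36.5 + 116 = 152.5 lb.
P₂O₅ mass = 46%×36.5 + 14%×116 = 33.03 lb.
% P₂O₅ = 33.03 / 152.5 = 21.659%.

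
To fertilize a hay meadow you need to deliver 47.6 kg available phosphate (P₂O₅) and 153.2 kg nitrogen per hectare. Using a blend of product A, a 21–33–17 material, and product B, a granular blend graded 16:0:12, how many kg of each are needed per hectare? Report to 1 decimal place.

144.2 kg product A, 768.2 kg product B

Let a = kg of product A, b = kg of product B (per hectare).
P₂O₅: 0.33·a + 0·b = 47.6
N: 0.21·a + 0.16·b = 153.2
Eliminate a: (row1) − 0.33/0.21·(row2) → -0.251429·b = -193.143, so b = 768.182.
Back-substitute: a = (47.6 − 0·768.182) / 0.33 = 144.242.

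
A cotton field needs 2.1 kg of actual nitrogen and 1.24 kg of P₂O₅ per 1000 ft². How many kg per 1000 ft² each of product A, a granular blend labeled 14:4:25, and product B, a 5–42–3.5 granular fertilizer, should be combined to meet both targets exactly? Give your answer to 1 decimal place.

14.4 kg product A, 1.6 kg product B

With a, b = kg per 1000 ft² of product A and product B:
N: 0.14·a + 0.05·b = 2.1
P₂O₅: 0.04·a + 0.42·b = 1.24
Eliminate b: (row1) − 0.05/0.42·(row2) → 0.135238·a = 1.95238, so a = 14.4366.
Then b = (1.24 − 0.04·14.4366) / 0.42 = 1.57746.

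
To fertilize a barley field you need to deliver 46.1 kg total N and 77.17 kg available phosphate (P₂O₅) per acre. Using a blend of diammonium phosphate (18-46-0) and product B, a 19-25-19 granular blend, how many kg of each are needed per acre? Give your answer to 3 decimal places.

73.993 kg diammonium phosphate, 172.533 kg product B

Let a = kg of diammonium phosphate, b = kg of product B (per acre).
N: 0.18·a + 0.19·b = 46.1
P₂O₅: 0.46·a + 0.25·b = 77.17
Eliminate a: (row1) − 0.18/0.46·(row2) → 0.0921739·b = 15.903, so b = 172.53302.
Back-substitute: a = (46.1 − 0.19·172.53302) / 0.18 = 73.9929.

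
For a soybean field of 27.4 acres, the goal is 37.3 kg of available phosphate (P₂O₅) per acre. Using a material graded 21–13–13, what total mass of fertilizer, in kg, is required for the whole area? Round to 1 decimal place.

7861.7 kg

Product per acre = 37.3 / 13% = 286.923 kg.
Total product = 286.923 × 27.4 = 7861.69 kg.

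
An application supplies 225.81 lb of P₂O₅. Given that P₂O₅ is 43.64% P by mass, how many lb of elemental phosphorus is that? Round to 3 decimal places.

P = 225.81 × 0.4364 = 98.54348 lb.

98.543 lb P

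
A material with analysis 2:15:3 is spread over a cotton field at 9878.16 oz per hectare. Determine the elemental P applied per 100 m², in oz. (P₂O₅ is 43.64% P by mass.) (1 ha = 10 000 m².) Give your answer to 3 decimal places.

P₂O₅ per hectare = 9878.16 × 15% = 1481.72 oz.
Elemental P = 1481.72 × 0.4364 = 646.624 oz per hectare.
Convert to per 100 m²: 646.624 × 0.01 = 6.46624 oz.

6.466 oz P per hundred sq m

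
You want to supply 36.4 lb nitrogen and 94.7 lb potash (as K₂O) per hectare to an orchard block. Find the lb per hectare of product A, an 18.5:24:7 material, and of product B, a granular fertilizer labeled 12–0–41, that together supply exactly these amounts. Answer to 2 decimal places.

Let a = lb of product A, b = lb of product B (per hectare).
N: 0.185·a + 0.12·b = 36.4
K₂O: 0.07·a + 0.41·b = 94.7
From row1: a = (36.4 − 0.12·b) / 0.185.
Into row2: 0.07·(36.4 − 0.12·b)/0.185 + 0.41·b = 94.7 → b = 221.964, a = 52.7798.

52.78 lb product A, 221.96 lb product B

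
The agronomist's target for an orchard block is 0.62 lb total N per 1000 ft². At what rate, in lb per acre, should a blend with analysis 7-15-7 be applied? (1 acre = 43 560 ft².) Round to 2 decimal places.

385.82 lb of product per acre

Product per 1000 ft² = 0.62 / 7% = 8.85714 lb.
Convert to per acre: 8.85714 × 43.56 = 385.817 lb.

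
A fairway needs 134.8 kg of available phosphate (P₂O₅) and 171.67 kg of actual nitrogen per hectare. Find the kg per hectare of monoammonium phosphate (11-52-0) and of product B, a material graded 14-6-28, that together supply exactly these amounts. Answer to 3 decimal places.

129.483 kg monoammonium phosphate, 1124.477 kg product B

Per-hectare balance (a = monoammonium phosphate, b = product B):
P₂O₅: 0.52·a + 0.06·b = 134.8
N: 0.11·a + 0.14·b = 171.67
Eliminate b: (row1) − 0.06/0.14·(row2) → 0.472857·a = 61.2271, so a = 129.4834.
Then b = (171.67 − 0.11·129.4834) / 0.14 = 1124.4773.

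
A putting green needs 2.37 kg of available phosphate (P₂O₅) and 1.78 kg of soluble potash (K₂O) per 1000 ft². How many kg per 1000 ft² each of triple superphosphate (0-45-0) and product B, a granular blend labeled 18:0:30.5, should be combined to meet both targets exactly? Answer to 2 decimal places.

Let a = kg of triple superphosphate, b = kg of product B (per 1000 ft²).
P₂O₅: 0.45·a + 0·b = 2.37
K₂O: 0·a + 0.305·b = 1.78
Solving simultaneously: a = 5.26667, b = 5.83607.

5.27 kg triple superphosphate, 5.84 kg product B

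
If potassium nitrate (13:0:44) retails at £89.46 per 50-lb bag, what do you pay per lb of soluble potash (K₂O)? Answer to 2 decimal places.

K₂O in bag = 50 × 44% = 22 lb.
Cost per lb K₂O = £89.46 / 22 = £4.0664.

£4.07 per lb K₂O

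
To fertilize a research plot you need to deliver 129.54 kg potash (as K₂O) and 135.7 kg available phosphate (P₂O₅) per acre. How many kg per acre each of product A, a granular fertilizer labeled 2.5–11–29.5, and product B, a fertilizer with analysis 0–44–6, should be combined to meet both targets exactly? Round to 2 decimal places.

396.56 kg product A, 209.27 kg product B

With a, b = kg per acre of product A and product B:
K₂O: 0.295·a + 0.06·b = 129.54
P₂O₅: 0.11·a + 0.44·b = 135.7
Solving simultaneously: a = 396.555, b = 209.2703.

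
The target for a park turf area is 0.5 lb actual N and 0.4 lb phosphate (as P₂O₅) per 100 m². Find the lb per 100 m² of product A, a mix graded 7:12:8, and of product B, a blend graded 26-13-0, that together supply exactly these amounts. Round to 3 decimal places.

1.765 lb product A, 1.448 lb product B

Per-100 m² balance (a = product A, b = product B):
N: 0.07·a + 0.26·b = 0.5
P₂O₅: 0.12·a + 0.13·b = 0.4
Eliminate b: (row1) − 0.26/0.13·(row2) → -0.17·a = -0.3, so a = 1.76471.
Then b = (0.4 − 0.12·1.76471) / 0.13 = 1.44796.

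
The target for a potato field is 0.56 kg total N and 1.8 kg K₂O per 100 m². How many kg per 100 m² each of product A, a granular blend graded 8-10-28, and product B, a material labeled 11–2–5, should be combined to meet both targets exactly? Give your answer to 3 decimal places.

Per-100 m² balance (a = product A, b = product B):
N: 0.08·a + 0.11·b = 0.56
K₂O: 0.28·a + 0.05·b = 1.8
From row1: a = (0.56 − 0.11·b) / 0.08.
Into row2: 0.28·(0.56 − 0.11·b)/0.08 + 0.05·b = 1.8 → b = 0.477612, a = 6.34328.

6.343 kg product A, 0.478 kg product B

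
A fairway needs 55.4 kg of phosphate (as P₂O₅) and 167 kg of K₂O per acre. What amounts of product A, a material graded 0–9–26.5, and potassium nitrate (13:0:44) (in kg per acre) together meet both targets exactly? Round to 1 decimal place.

Per-acre balance (a = product A, b = potassium nitrate):
P₂O₅: 0.09·a + 0·b = 55.4
K₂O: 0.265·a + 0.44·b = 167
Solving simultaneously: a = 615.556, b = 8.81313.

615.6 kg product A, 8.8 kg potassium nitrate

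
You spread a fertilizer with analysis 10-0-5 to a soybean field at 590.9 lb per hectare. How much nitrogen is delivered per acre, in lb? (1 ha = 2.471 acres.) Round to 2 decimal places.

nitrogen per hectare = 590.9 × 10% = 59.09 lb.
Convert to per acre: 59.09 × 0.404694 = 23.9134 lb.

23.91 lb N per acre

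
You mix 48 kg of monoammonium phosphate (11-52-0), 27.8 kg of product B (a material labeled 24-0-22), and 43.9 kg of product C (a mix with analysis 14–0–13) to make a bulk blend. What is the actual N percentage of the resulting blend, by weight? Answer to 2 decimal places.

15.12% N

Total mass = 48 + 27.8 + 43.9 = 119.7 kg.
N mass = 11%×48 + 24%×27.8 + 14%×43.9 = 18.098 kg.
% N = 18.098 / 119.7 = 15.1195%.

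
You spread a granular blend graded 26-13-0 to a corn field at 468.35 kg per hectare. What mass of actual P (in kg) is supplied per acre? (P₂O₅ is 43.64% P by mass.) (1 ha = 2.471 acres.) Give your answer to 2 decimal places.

P₂O₅ per hectare = 468.35 × 13% = 60.8855 kg.
Elemental P = 60.8855 × 0.4364 = 26.5704 kg per hectare.
Convert to per acre: 26.5704 × 0.404694 = 10.7529 kg.

10.75 kg P per acre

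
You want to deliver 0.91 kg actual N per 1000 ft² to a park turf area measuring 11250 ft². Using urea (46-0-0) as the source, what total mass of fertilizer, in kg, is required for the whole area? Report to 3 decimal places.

Product per 1000 ft² = 0.91 / 46% = 1.97826 kg.
Total product = 1.97826 × 11250 / 1000 = 22.2554 kg.

22.255 kg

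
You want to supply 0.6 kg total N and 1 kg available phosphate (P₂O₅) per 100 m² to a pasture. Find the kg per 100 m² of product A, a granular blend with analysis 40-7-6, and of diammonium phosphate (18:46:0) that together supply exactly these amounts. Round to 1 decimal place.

Let a = kg of product A, b = kg of diammonium phosphate (per 100 m²).
N: 0.4·a + 0.18·b = 0.6
P₂O₅: 0.07·a + 0.46·b = 1
Solving simultaneously: a = 0.560093, b = 2.08868.

0.6 kg product A, 2.1 kg diammonium phosphate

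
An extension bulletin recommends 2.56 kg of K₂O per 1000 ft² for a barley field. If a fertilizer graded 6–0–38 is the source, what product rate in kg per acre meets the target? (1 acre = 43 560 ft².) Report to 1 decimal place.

Product per 1000 ft² = 2.56 / 38% = 6.73684 kg.
Convert to per acre: 6.73684 × 43.56 = 293.457 kg.

293.5 kg of product per acre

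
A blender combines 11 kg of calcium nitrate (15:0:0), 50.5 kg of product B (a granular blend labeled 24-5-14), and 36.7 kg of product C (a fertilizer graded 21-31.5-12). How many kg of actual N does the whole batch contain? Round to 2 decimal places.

N mass = 15%×11 + 24%×50.5 + 21%×36.7 = 21.477 kg.

21.48 kg N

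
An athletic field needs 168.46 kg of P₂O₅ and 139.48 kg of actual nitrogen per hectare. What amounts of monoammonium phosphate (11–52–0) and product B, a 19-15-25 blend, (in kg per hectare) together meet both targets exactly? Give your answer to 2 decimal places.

134.70 kg monoammonium phosphate, 656.12 kg product B

Per-hectare balance (a = monoammonium phosphate, b = product B):
P₂O₅: 0.52·a + 0.15·b = 168.46
N: 0.11·a + 0.19·b = 139.48
From row1: a = (168.46 − 0.15·b) / 0.52.
Into row2: 0.11·(168.46 − 0.15·b)/0.52 + 0.19·b = 139.48 → b = 656.124, a = 134.695.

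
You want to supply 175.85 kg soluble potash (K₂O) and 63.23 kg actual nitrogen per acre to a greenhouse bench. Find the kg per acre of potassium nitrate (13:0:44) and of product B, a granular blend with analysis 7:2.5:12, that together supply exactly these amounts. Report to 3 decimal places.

Per-acre balance (a = potassium nitrate, b = product B):
K₂O: 0.44·a + 0.12·b = 175.85
N: 0.13·a + 0.07·b = 63.23
Eliminate b: (row1) − 0.12/0.07·(row2) → 0.217143·a = 67.4557, so a = 310.6513.
Then b = (63.23 − 0.13·310.6513) / 0.07 = 326.3618.

310.651 kg potassium nitrate, 326.362 kg product B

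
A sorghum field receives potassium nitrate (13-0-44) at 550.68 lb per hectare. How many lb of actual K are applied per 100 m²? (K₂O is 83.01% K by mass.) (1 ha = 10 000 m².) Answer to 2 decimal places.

2.01 lb K per hundred sq m

K₂O per hectare = 550.68 × 44% = 242.299 lb.
Elemental K = 242.299 × 0.8301 = 201.133 lb per hectare.
Convert to per 100 m²: 201.133 × 0.01 = 2.01133 lb.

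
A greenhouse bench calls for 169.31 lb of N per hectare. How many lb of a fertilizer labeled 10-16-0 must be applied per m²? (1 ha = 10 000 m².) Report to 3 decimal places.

Product per hectare = 169.31 / 10% = 1693.1 lb.
Convert to per m²: 1693.1 × 0.0001 = 0.16931 lb.

0.169 lb of product per sq m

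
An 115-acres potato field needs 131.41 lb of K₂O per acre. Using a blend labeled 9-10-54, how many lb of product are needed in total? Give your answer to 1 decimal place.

Product per acre = 131.41 / 54% = 243.352 lb.
Total product = 243.352 × 115 = 27985.46 lb.

27985.5 lb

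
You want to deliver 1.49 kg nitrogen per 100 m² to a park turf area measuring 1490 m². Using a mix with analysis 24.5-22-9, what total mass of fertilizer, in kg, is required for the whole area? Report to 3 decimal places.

90.616 kg

Product per 100 m² = 1.49 / 24.5% = 6.08163 kg.
Total product = 6.08163 × 1490 / 100 = 90.6163 kg.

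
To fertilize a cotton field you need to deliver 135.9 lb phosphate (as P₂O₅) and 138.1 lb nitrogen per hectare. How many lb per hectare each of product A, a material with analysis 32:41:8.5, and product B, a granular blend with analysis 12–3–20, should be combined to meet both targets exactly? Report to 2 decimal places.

307.20 lb product A, 331.64 lb product B

Let a = lb of product A, b = lb of product B (per hectare).
P₂O₅: 0.41·a + 0.03·b = 135.9
N: 0.32·a + 0.12·b = 138.1
Eliminate b: (row1) − 0.03/0.12·(row2) → 0.33·a = 101.375, so a = 307.197.
Then b = (138.1 − 0.32·307.197) / 0.12 = 331.641.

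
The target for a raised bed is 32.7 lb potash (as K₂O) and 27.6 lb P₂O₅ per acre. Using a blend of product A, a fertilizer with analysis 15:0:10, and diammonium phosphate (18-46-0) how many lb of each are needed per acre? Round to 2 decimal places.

327.00 lb product A, 60.00 lb diammonium phosphate

With a, b = lb per acre of product A and diammonium phosphate:
K₂O: 0.1·a + 0·b = 32.7
P₂O₅: 0·a + 0.46·b = 27.6
Solving simultaneously: a = 327, b = 60.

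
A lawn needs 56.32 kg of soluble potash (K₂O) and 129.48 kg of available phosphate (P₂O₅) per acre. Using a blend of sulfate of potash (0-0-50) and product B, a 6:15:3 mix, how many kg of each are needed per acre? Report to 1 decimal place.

Let a = kg of sulfate of potash, b = kg of product B (per acre).
K₂O: 0.5·a + 0.03·b = 56.32
P₂O₅: 0·a + 0.15·b = 129.48
Solving simultaneously: a = 60.848, b = 863.2.

60.8 kg sulfate of potash, 863.2 kg product B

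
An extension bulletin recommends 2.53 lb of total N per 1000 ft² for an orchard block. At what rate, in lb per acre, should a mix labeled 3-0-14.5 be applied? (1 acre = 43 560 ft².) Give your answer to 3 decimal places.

3673.560 lb of product per acre

Product per 1000 ft² = 2.53 / 3% = 84.3333 lb.
Convert to per acre: 84.3333 × 43.56 = 3673.56 lb.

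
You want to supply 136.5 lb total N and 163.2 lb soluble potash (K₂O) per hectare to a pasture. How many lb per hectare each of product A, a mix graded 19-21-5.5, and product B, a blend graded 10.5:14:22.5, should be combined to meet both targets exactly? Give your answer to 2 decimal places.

367.18 lb product A, 635.58 lb product B

Let a = lb of product A, b = lb of product B (per hectare).
N: 0.19·a + 0.105·b = 136.5
K₂O: 0.055·a + 0.225·b = 163.2
Eliminate a: (row1) − 0.19/0.055·(row2) → -0.672273·b = -427.282, so b = 635.578.
Back-substitute: a = (136.5 − 0.105·635.578) / 0.19 = 367.181.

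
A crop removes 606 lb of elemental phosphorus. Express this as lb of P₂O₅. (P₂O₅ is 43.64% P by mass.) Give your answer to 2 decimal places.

P₂O₅ = 606 / 0.4364 = 1388.634 lb.

1388.63 lb P₂O₅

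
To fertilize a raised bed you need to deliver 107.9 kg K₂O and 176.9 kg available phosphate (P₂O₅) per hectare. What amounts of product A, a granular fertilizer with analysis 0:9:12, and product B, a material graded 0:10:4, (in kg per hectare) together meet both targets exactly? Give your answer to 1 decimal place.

442.1 kg product A, 1371.1 kg product B

With a, b = kg per hectare of product A and product B:
K₂O: 0.12·a + 0.04·b = 107.9
P₂O₅: 0.09·a + 0.1·b = 176.9
Solving simultaneously: a = 442.143, b = 1371.07.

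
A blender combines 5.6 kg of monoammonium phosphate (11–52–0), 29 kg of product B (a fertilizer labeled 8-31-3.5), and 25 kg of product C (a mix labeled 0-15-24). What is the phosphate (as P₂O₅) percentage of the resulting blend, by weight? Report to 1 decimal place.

26.3% P₂O₅

Total mass = 5.6 + 29 + 25 = 59.6 kg.
P₂O₅ mass = 52%×5.6 + 31%×29 + 15%×25 = 15.652 kg.
% P₂O₅ = 15.652 / 59.6 = 26.2617%.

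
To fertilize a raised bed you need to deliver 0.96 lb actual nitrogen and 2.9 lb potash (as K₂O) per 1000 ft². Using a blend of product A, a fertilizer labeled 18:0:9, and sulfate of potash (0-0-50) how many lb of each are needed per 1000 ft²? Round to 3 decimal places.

Per-1000 ft² balance (a = product A, b = sulfate of potash):
N: 0.18·a + 0·b = 0.96
K₂O: 0.09·a + 0.5·b = 2.9
From row1: a = (0.96 − 0·b) / 0.18.
Into row2: 0.09·(0.96 − 0·b)/0.18 + 0.5·b = 2.9 → b = 4.84, a = 5.33333.

5.333 lb product A, 4.840 lb sulfate of potash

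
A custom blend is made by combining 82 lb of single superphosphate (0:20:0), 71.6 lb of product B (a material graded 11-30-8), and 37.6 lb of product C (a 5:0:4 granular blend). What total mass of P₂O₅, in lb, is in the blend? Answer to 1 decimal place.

P₂O₅ mass = 20%×82 + 30%×71.6 + 0%×37.6 = 37.88 lb.

37.9 lb P₂O₅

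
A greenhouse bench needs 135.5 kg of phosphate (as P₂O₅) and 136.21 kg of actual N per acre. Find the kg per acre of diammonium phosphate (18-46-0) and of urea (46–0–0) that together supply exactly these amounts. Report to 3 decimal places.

294.565 kg diammonium phosphate, 180.844 kg urea

Per-acre balance (a = diammonium phosphate, b = urea):
P₂O₅: 0.46·a + 0·b = 135.5
N: 0.18·a + 0.46·b = 136.21
Solving simultaneously: a = 294.5652, b = 180.84405.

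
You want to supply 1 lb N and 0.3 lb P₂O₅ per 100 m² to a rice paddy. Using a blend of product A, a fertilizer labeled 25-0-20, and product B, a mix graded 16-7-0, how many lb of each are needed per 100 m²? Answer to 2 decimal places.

Let a = lb of product A, b = lb of product B (per 100 m²).
N: 0.25·a + 0.16·b = 1
P₂O₅: 0·a + 0.07·b = 0.3
Solving simultaneously: a = 1.25714, b = 4.28571.

1.26 lb product A, 4.29 lb product B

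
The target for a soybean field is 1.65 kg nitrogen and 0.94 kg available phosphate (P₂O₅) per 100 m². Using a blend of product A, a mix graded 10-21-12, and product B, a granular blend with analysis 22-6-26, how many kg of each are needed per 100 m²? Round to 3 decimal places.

2.682 kg product A, 6.281 kg product B

With a, b = kg per 100 m² of product A and product B:
N: 0.1·a + 0.22·b = 1.65
P₂O₅: 0.21·a + 0.06·b = 0.94
Solving simultaneously: a = 2.68159, b = 6.28109.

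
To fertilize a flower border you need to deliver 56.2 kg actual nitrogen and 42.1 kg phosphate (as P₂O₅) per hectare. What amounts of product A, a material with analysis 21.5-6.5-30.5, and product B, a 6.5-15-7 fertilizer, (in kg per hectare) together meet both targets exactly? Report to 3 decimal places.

With a, b = kg per hectare of product A and product B:
N: 0.215·a + 0.065·b = 56.2
P₂O₅: 0.065·a + 0.15·b = 42.1
Eliminate b: (row1) − 0.065/0.15·(row2) → 0.186833·a = 37.9567, so a = 203.1579.
Then b = (42.1 − 0.065·203.1579) / 0.15 = 192.6316.

203.158 kg product A, 192.632 kg product B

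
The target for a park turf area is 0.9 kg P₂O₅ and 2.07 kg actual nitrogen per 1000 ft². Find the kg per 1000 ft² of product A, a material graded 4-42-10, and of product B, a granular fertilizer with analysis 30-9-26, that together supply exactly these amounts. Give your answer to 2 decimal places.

With a, b = kg per 1000 ft² of product A and product B:
P₂O₅: 0.42·a + 0.09·b = 0.9
N: 0.04·a + 0.3·b = 2.07
Eliminate b: (row1) − 0.09/0.3·(row2) → 0.408·a = 0.279, so a = 0.683824.
Then b = (2.07 − 0.04·0.683824) / 0.3 = 6.80882.

0.68 kg product A, 6.81 kg product B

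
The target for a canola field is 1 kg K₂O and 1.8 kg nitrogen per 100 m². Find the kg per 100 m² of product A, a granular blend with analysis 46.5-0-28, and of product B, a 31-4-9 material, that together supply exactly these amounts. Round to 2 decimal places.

3.29 kg product A, 0.87 kg product B

With a, b = kg per 100 m² of product A and product B:
K₂O: 0.28·a + 0.09·b = 1
N: 0.465·a + 0.31·b = 1.8
From row1: a = (1 − 0.09·b) / 0.28.
Into row2: 0.465·(1 − 0.09·b)/0.28 + 0.31·b = 1.8 → b = 0.867631, a = 3.29255.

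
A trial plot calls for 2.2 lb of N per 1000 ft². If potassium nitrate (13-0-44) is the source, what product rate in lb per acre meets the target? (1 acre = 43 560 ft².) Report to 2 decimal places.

Product per 1000 ft² = 2.2 / 13% = 16.9231 lb.
Convert to per acre: 16.9231 × 43.56 = 737.169 lb.

737.17 lb of product per acre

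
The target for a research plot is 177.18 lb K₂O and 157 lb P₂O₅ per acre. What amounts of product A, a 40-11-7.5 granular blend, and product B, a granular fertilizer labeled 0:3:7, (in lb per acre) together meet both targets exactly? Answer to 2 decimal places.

1041.21 lb product A, 1415.56 lb product B

With a, b = lb per acre of product A and product B:
K₂O: 0.075·a + 0.07·b = 177.18
P₂O₅: 0.11·a + 0.03·b = 157
Solving simultaneously: a = 1041.211, b = 1415.5596.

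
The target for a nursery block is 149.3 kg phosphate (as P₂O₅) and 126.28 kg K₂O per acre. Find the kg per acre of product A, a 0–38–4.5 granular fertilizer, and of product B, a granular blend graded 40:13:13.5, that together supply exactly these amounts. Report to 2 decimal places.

82.27 kg product A, 907.98 kg product B

Let a = kg of product A, b = kg of product B (per acre).
P₂O₅: 0.38·a + 0.13·b = 149.3
K₂O: 0.045·a + 0.135·b = 126.28
From row1: a = (149.3 − 0.13·b) / 0.38.
Into row2: 0.045·(149.3 − 0.13·b)/0.38 + 0.135·b = 126.28 → b = 907.9846, a = 82.2684.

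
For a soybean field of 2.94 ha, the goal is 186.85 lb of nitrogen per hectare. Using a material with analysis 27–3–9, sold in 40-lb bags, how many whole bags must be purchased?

Product per hectare = 186.85 / 27% = 692.037 lb.
Total product = 692.037 × 2.94 = 2034.59 lb.
Bags = ⌈2034.59 / 40⌉ = 51.

51 bags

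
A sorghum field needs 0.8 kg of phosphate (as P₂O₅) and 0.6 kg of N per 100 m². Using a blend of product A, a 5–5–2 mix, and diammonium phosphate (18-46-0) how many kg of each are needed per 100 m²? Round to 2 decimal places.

Per-100 m² balance (a = product A, b = diammonium phosphate):
P₂O₅: 0.05·a + 0.46·b = 0.8
N: 0.05·a + 0.18·b = 0.6
Eliminate a: (row1) − 0.05/0.05·(row2) → 0.28·b = 0.2, so b = 0.714286.
Back-substitute: a = (0.8 − 0.46·0.714286) / 0.05 = 9.42857.

9.43 kg product A, 0.71 kg diammonium phosphate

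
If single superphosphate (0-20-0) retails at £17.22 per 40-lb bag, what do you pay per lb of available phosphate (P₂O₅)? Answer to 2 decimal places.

£2.15 per lb P₂O₅

P₂O₅ in bag = 40 × 20% = 8 lb.
Cost per lb P₂O₅ = £17.22 / 8 = £2.1525.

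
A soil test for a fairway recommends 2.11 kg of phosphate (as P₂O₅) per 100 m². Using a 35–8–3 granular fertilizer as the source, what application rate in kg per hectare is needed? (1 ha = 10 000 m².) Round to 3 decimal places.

Product per 100 m² = 2.11 / 8% = 26.375 kg.
Convert to per hectare: 26.375 × 100 = 2637.5 kg.

2637.500 kg of product per hectare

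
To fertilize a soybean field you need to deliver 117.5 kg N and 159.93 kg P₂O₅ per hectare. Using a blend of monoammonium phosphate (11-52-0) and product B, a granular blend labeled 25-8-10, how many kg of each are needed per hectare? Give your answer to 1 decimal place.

252.3 kg monoammonium phosphate, 359.0 kg product B

Let a = kg of monoammonium phosphate, b = kg of product B (per hectare).
N: 0.11·a + 0.25·b = 117.5
P₂O₅: 0.52·a + 0.08·b = 159.93
Solving simultaneously: a = 252.331, b = 358.974.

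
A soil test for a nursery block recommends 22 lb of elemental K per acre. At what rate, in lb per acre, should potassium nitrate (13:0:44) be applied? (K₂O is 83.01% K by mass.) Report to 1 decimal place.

60.2 lb of product per acre

As K₂O: 22 / 0.8301 = 26.5028 lb per acre.
Product per acre = 26.5028 / 44% = 60.2337 lb.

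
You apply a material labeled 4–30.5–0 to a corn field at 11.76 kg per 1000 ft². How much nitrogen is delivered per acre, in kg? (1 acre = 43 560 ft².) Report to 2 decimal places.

nitrogen per 1000 ft² = 11.76 × 4% = 0.4704 kg.
Convert to per acre: 0.4704 × 43.56 = 20.4906 kg.

20.49 kg N per acre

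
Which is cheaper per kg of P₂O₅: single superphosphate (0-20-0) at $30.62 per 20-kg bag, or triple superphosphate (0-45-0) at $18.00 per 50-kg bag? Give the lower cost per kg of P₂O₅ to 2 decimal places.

single superphosphate: P₂O₅ per bag = 20 × 20% = 4 kg; cost = 30.62 / 4 = $7.6550/kg P₂O₅.
triple superphosphate: P₂O₅ per bag = 50 × 45% = 22.5 kg; cost = 18.00 / 22.5 = $0.8000/kg P₂O₅.
triple superphosphate is cheaper.

$0.80 per kg P₂O₅ (triple superphosphate)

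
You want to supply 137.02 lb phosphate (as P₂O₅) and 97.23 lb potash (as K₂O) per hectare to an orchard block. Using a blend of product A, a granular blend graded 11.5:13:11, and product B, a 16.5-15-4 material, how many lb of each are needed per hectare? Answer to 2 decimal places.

805.64 lb product A, 215.25 lb product B

With a, b = lb per hectare of product A and product B:
P₂O₅: 0.13·a + 0.15·b = 137.02
K₂O: 0.11·a + 0.04·b = 97.23
Eliminate b: (row1) − 0.15/0.04·(row2) → -0.2825·a = -227.593, so a = 805.637.
Then b = (97.23 − 0.11·805.637) / 0.04 = 215.248.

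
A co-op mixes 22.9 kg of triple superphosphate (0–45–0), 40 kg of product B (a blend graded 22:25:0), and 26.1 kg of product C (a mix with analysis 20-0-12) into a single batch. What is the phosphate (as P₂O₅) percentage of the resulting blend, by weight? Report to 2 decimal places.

Total mass = 22.9 + 40 + 26.1 = 89 kg.
P₂O₅ mass = 45%×22.9 + 25%×40 + 0%×26.1 = 20.305 kg.
% P₂O₅ = 20.305 / 89 = 22.8146%.

22.81% P₂O₅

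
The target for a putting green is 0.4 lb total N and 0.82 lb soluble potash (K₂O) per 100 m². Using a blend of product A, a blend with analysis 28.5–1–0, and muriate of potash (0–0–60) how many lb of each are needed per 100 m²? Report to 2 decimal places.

With a, b = lb per 100 m² of product A and muriate of potash:
N: 0.285·a + 0·b = 0.4
K₂O: 0·a + 0.6·b = 0.82
Solving simultaneously: a = 1.40351, b = 1.36667.

1.40 lb product A, 1.37 lb muriate of potash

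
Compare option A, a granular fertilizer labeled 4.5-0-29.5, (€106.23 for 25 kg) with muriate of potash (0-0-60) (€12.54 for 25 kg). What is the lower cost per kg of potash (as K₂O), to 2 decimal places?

€0.84 per kg K₂O (muriate of potash)

option A: K₂O per bag = 25 × 29.5% = 7.375 kg; cost = 106.23 / 7.375 = €14.4041/kg K₂O.
muriate of potash: K₂O per bag = 25 × 60% = 15 kg; cost = 12.54 / 15 = €0.8360/kg K₂O.
muriate of potash is cheaper.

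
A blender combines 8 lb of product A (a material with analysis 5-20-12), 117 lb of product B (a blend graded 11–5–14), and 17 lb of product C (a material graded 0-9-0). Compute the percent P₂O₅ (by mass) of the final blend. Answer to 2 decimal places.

Total mass = 8 + 117 + 17 = 142 lb.
P₂O₅ mass = 20%×8 + 5%×117 + 9%×17 = 8.98 lb.
% P₂O₅ = 8.98 / 142 = 6.32394%.

6.32% P₂O₅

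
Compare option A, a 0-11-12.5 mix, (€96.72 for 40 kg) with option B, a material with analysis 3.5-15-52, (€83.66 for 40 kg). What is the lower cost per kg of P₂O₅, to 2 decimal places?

option A: P₂O₅ per bag = 40 × 11% = 4.4 kg; cost = 96.72 / 4.4 = €21.9818/kg P₂O₅.
option B: P₂O₅ per bag = 40 × 15% = 6 kg; cost = 83.66 / 6 = €13.9433/kg P₂O₅.
option B is cheaper.

€13.94 per kg P₂O₅ (option B)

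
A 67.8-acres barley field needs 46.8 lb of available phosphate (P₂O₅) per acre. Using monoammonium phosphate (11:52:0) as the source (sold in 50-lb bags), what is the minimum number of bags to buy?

Product per acre = 46.8 / 52% = 90 lb.
Total product = 90 × 67.8 = 6102 lb.
Bags = ⌈6102 / 50⌉ = 123.

123 bags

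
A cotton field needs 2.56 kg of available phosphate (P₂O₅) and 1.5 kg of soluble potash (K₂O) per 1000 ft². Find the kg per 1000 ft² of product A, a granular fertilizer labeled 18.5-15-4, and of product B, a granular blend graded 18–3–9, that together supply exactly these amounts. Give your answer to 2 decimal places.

15.07 kg product A, 9.97 kg product B

Per-1000 ft² balance (a = product A, b = product B):
P₂O₅: 0.15·a + 0.03·b = 2.56
K₂O: 0.04·a + 0.09·b = 1.5
Eliminate a: (row1) − 0.15/0.04·(row2) → -0.3075·b = -3.065, so b = 9.96748.
Back-substitute: a = (2.56 − 0.03·9.96748) / 0.15 = 15.0732.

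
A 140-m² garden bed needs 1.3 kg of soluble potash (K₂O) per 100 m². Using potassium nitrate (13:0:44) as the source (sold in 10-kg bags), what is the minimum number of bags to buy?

1 bags

Product per 100 m² = 1.3 / 44% = 2.95455 kg.
Total product = 2.95455 × 140 / 100 = 4.13636 kg.
Bags = ⌈4.13636 / 10⌉ = 1.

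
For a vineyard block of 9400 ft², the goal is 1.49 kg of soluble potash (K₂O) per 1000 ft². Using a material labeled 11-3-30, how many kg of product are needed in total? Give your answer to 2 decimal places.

Product per 1000 ft² = 1.49 / 30% = 4.96667 kg.
Total product = 4.96667 × 9400 / 1000 = 46.6867 kg.

46.69 kg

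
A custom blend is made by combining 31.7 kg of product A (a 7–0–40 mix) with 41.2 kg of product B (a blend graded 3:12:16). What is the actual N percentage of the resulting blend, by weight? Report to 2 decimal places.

Total mass = 31.7 + 41.2 = 72.9 kg.
N mass = 7%×31.7 + 3%×41.2 = 3.455 kg.
% N = 3.455 / 72.9 = 4.73937%.

4.74% N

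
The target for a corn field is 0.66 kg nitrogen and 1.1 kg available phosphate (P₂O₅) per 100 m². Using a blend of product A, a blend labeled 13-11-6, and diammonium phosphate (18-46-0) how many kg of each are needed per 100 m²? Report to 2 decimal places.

2.64 kg product A, 1.76 kg diammonium phosphate

Let a = kg of product A, b = kg of diammonium phosphate (per 100 m²).
N: 0.13·a + 0.18·b = 0.66
P₂O₅: 0.11·a + 0.46·b = 1.1
From row1: a = (0.66 − 0.18·b) / 0.13.
Into row2: 0.11·(0.66 − 0.18·b)/0.13 + 0.46·b = 1.1 → b = 1.76, a = 2.64.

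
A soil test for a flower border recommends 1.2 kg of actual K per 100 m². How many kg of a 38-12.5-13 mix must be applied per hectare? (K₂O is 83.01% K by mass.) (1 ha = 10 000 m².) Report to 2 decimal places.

As K₂O: 1.2 / 0.8301 = 1.44561 kg per 100 m².
Product per 100 m² = 1.44561 / 13% = 11.1201 kg.
Convert to per hectare: 11.1201 × 100 = 1112.007 kg.

1112.01 kg of product per hectare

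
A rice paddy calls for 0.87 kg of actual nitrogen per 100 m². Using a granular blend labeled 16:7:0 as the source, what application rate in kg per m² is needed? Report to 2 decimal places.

0.05 kg of product per sq m

Product per 100 m² = 0.87 / 16% = 5.4375 kg.
Convert to per m²: 5.4375 × 0.01 = 0.054375 kg.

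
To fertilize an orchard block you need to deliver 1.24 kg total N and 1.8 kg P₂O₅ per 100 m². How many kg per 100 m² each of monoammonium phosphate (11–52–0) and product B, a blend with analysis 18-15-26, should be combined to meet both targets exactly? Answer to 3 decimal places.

1.790 kg monoammonium phosphate, 5.795 kg product B

With a, b = kg per 100 m² of monoammonium phosphate and product B:
N: 0.11·a + 0.18·b = 1.24
P₂O₅: 0.52·a + 0.15·b = 1.8
Eliminate b: (row1) − 0.18/0.15·(row2) → -0.514·a = -0.92, so a = 1.78988.
Then b = (1.8 − 0.52·1.78988) / 0.15 = 5.79507.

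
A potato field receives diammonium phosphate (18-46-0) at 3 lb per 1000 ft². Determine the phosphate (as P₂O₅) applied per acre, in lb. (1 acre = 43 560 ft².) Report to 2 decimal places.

60.11 lb P₂O₅ per acre

P₂O₅ per 1000 ft² = 3 × 46% = 1.38 lb.
Convert to per acre: 1.38 × 43.56 = 60.1128 lb.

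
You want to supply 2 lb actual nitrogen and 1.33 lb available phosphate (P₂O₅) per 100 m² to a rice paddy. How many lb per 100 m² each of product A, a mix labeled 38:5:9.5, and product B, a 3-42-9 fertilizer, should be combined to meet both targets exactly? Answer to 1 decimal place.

Per-100 m² balance (a = product A, b = product B):
N: 0.38·a + 0.03·b = 2
P₂O₅: 0.05·a + 0.42·b = 1.33
From row1: a = (2 − 0.03·b) / 0.38.
Into row2: 0.05·(2 − 0.03·b)/0.38 + 0.42·b = 1.33 → b = 2.5642, a = 5.06072.

5.1 lb product A, 2.6 lb product B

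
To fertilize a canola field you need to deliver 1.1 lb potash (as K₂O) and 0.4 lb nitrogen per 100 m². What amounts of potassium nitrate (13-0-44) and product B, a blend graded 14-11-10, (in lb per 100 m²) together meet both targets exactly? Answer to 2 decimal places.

With a, b = lb per 100 m² of potassium nitrate and product B:
K₂O: 0.44·a + 0.1·b = 1.1
N: 0.13·a + 0.14·b = 0.4
Solving simultaneously: a = 2.34568, b = 0.679012.

2.35 lb potassium nitrate, 0.68 lb product B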